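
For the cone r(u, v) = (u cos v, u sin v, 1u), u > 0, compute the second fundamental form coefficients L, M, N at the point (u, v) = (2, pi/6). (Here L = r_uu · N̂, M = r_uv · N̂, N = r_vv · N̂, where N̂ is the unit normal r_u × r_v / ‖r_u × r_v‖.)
L = 0;  M = 0;  N = sqrt(2)

Compute the unit normal N̂(u, v) = (-sqrt(2)*u*cos(v)/(2*Abs(u)), -sqrt(2)*u*sin(v)/(2*Abs(u)), sqrt(2)*u/(2*Abs(u))), and the second partials r_uu, r_uv, r_vv. Take dot products:
  L(u, v) = r_uu · N̂ = 0,
  M(u, v) = r_uv · N̂ = 0,
  N(u, v) = r_vv · N̂ = sqrt(2)*u^2/(2*Abs(u)).
Evaluating at (u, v) = (2, pi/6):
  L = 0, M = 0, N = sqrt(2).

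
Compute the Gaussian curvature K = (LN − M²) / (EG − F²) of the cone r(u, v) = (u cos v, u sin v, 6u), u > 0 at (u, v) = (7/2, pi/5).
K = 0

Coefficients of the first fundamental form: E = 37, F = 0, G = u^2.
Coefficients of the second fundamental form: L = 0, M = 0, N = 6*sqrt(37)*u^2/(37*Abs(u)).
Assemble K = (LN − M²)/(EG − F²) = 0. At (u, v) = (7/2, pi/5): K = 0.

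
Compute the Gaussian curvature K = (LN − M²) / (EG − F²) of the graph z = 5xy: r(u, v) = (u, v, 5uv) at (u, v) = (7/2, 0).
K = -400/1510441

Coefficients of the first fundamental form: E = 25*v^2 + 1, F = 25*u*v, G = 25*u^2 + 1.
Coefficients of the second fundamental form: L = 0, M = 5/sqrt(25*u^2 + 25*v^2 + 1), N = 0.
Assemble K = (LN − M²)/(EG − F²) = -25/(625*u^4 + 1250*u^2*v^2 + 50*u^2 + 625*v^4 + 50*v^2 + 1). At (u, v) = (7/2, 0): K = -400/1510441.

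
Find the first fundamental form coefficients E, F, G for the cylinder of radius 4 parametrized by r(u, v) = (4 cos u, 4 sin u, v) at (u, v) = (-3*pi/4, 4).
E = 16;  F = 0;  G = 1

Partials: r_u = (-4*sin(u), 4*cos(u), 0), r_v = (0, 0, 1). As functions of (u, v):
  E = r_u · r_u = 16,
  F = r_u · r_v = 0,
  G = r_v · r_v = 1.
Evaluating at (u, v) = (-3*pi/4, 4): E = 16, F = 0, G = 1.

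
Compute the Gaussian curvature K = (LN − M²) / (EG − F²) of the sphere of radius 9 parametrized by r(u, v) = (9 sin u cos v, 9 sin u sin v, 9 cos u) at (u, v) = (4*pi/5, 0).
K = 1/81

Coefficients of the first fundamental form: E = 81, F = 0, G = 81*sin(u)^2.
Coefficients of the second fundamental form: L = -9*sin(u)/Abs(sin(u)), M = 0, N = -9*sin(u)^3/Abs(sin(u)).
Assemble K = (LN − M²)/(EG − F²) = 1/81. At (u, v) = (4*pi/5, 0): K = 1/81.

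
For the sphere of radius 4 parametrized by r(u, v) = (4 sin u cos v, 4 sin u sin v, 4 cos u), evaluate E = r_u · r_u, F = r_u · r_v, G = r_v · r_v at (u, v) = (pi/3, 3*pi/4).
E = 16;  F = 0;  G = 12

Partials: r_u = (4*cos(u)*cos(v), 4*sin(v)*cos(u), -4*sin(u)), r_v = (-4*sin(u)*sin(v), 4*sin(u)*cos(v), 0). As functions of (u, v):
  E = r_u · r_u = 16,
  F = r_u · r_v = 0,
  G = r_v · r_v = 16*sin(u)^2.
Evaluating at (u, v) = (pi/3, 3*pi/4): E = 16, F = 0, G = 12.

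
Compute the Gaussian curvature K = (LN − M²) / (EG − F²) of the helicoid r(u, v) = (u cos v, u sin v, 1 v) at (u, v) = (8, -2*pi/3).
K = -1/4225

Coefficients of the first fundamental form: E = 1, F = 0, G = u^2 + 1.
Coefficients of the second fundamental form: L = 0, M = -1/sqrt(u^2 + 1), N = 0.
Assemble K = (LN − M²)/(EG − F²) = -1/(u^2 + 1)^2. At (u, v) = (8, -2*pi/3): K = -1/4225.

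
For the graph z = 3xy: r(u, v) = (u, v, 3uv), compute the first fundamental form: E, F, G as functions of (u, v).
E = 9*v^2 + 1;  F = 9*u*v;  G = 9*u^2 + 1

Compute partials: r_u = (1, 0, 3*v), r_v = (0, 1, 3*u). Then
  E = r_u · r_u = 9*v^2 + 1,
  F = r_u · r_v = 9*u*v,
  G = r_v · r_v = 9*u^2 + 1.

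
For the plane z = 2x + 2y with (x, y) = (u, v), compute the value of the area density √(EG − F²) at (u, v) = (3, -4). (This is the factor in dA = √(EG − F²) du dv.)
√(EG − F²)|_{(3, -4)} = 3

E = 5, F = 4, G = 5, so EG − F² = 9. Taking the positive square root: √(EG − F²) = 3. At (u, v) = (3, -4): 3.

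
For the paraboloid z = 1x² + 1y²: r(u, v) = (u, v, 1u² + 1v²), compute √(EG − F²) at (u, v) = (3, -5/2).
√(EG − F²)|_{(3, -5/2)} = sqrt(62)

E = 4*u^2 + 1, F = 4*u*v, G = 4*v^2 + 1; EG − F² = 4*u^2 + 4*v^2 + 1; √(EG − F²) = sqrt(4*u^2 + 4*v^2 + 1). At the given point: sqrt(62).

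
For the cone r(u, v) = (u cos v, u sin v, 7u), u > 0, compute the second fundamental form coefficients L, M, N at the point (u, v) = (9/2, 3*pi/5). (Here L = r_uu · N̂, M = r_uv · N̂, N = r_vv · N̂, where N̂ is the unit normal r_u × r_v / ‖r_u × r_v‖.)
L = 0;  M = 0;  N = 63*sqrt(2)/20

Compute the unit normal N̂(u, v) = (-7*sqrt(2)*u*cos(v)/(10*Abs(u)), -7*sqrt(2)*u*sin(v)/(10*Abs(u)), sqrt(2)*u/(10*Abs(u))), and the second partials r_uu, r_uv, r_vv. Take dot products:
  L(u, v) = r_uu · N̂ = 0,
  M(u, v) = r_uv · N̂ = 0,
  N(u, v) = r_vv · N̂ = 7*sqrt(2)*u^2/(10*Abs(u)).
Evaluating at (u, v) = (9/2, 3*pi/5):
  L = 0, M = 0, N = 63*sqrt(2)/20.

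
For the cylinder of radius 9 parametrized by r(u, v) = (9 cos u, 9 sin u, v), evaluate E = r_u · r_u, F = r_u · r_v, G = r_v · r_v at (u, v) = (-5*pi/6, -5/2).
E = 81;  F = 0;  G = 1

Partials: r_u = (-9*sin(u), 9*cos(u), 0), r_v = (0, 0, 1). As functions of (u, v):
  E = r_u · r_u = 81,
  F = r_u · r_v = 0,
  G = r_v · r_v = 1.
Evaluating at (u, v) = (-5*pi/6, -5/2): E = 81, F = 0, G = 1.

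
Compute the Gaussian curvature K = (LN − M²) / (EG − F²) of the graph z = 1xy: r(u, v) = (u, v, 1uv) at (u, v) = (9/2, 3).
K = -16/14641

Coefficients of the first fundamental form: E = v^2 + 1, F = u*v, G = u^2 + 1.
Coefficients of the second fundamental form: L = 0, M = 1/sqrt(u^2 + v^2 + 1), N = 0.
Assemble K = (LN − M²)/(EG − F²) = 1/((u^2*v^2 - (u^2 + 1)*(v^2 + 1))*(u^2 + v^2 + 1)). At (u, v) = (9/2, 3): K = -16/14641.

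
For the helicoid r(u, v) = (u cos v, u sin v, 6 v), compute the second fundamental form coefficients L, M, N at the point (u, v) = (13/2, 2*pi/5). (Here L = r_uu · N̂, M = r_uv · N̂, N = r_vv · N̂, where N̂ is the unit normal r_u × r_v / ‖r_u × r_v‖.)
L = 0;  M = -12*sqrt(313)/313;  N = 0

Compute the unit normal N̂(u, v) = (6*sin(v)/sqrt(u^2 + 36), -6*cos(v)/sqrt(u^2 + 36), u/sqrt(u^2 + 36)), and the second partials r_uu, r_uv, r_vv. Take dot products:
  L(u, v) = r_uu · N̂ = 0,
  M(u, v) = r_uv · N̂ = -6/sqrt(u^2 + 36),
  N(u, v) = r_vv · N̂ = 0.
Evaluating at (u, v) = (13/2, 2*pi/5):
  L = 0, M = -12*sqrt(313)/313, N = 0.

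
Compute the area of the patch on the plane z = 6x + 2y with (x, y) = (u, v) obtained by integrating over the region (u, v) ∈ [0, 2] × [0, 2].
Area = 4*sqrt(41)

Area = ∫∫ √(EG − F²) du dv with √(EG − F²) = sqrt(41). Integrating over [0, 2] × [0, 2] gives 4*sqrt(41).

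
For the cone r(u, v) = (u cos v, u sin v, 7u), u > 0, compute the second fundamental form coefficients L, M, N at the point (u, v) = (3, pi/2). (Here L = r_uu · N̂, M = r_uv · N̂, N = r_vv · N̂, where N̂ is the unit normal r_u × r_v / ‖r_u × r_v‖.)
L = 0;  M = 0;  N = 21*sqrt(2)/10

Compute the unit normal N̂(u, v) = (-7*sqrt(2)*u*cos(v)/(10*Abs(u)), -7*sqrt(2)*u*sin(v)/(10*Abs(u)), sqrt(2)*u/(10*Abs(u))), and the second partials r_uu, r_uv, r_vv. Take dot products:
  L(u, v) = r_uu · N̂ = 0,
  M(u, v) = r_uv · N̂ = 0,
  N(u, v) = r_vv · N̂ = 7*sqrt(2)*u^2/(10*Abs(u)).
Evaluating at (u, v) = (3, pi/2):
  L = 0, M = 0, N = 21*sqrt(2)/10.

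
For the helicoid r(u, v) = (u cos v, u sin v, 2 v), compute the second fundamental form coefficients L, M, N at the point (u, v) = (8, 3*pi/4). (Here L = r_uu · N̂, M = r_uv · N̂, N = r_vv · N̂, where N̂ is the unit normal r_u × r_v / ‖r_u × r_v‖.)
L = 0;  M = -sqrt(17)/17;  N = 0

Compute the unit normal N̂(u, v) = (2*sin(v)/sqrt(u^2 + 4), -2*cos(v)/sqrt(u^2 + 4), u/sqrt(u^2 + 4)), and the second partials r_uu, r_uv, r_vv. Take dot products:
  L(u, v) = r_uu · N̂ = 0,
  M(u, v) = r_uv · N̂ = -2/sqrt(u^2 + 4),
  N(u, v) = r_vv · N̂ = 0.
Evaluating at (u, v) = (8, 3*pi/4):
  L = 0, M = -sqrt(17)/17, N = 0.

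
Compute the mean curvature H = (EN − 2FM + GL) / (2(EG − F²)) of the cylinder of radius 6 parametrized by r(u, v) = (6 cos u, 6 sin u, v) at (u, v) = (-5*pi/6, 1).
H = -1/12

With E = 36, F = 0, G = 1, L = -6, M = 0, N = 0, assemble
  H = (EN − 2FM + GL) / (2(EG − F²)) = -1/12.
At (u, v) = (-5*pi/6, 1): H = -1/12.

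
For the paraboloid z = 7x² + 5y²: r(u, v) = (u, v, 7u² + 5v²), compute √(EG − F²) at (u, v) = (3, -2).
√(EG − F²)|_{(3, -2)} = sqrt(2165)

E = 196*u^2 + 1, F = 140*u*v, G = 100*v^2 + 1; EG − F² = 196*u^2 + 100*v^2 + 1; √(EG − F²) = sqrt(196*u^2 + 100*v^2 + 1). At the given point: sqrt(2165).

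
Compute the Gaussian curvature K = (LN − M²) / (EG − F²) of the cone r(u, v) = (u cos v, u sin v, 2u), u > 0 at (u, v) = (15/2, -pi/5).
K = 0

Coefficients of the first fundamental form: E = 5, F = 0, G = u^2.
Coefficients of the second fundamental form: L = 0, M = 0, N = 2*sqrt(5)*u^2/(5*Abs(u)).
Assemble K = (LN − M²)/(EG − F²) = 0. At (u, v) = (15/2, -pi/5): K = 0.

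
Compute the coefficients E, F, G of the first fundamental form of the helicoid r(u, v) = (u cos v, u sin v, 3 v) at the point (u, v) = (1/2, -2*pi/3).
E = 1;  F = 0;  G = 37/4

Partials: r_u = (cos(v), sin(v), 0), r_v = (-u*sin(v), u*cos(v), 3). As functions of (u, v):
  E = r_u · r_u = 1,
  F = r_u · r_v = 0,
  G = r_v · r_v = u^2 + 9.
Evaluating at (u, v) = (1/2, -2*pi/3): E = 1, F = 0, G = 37/4.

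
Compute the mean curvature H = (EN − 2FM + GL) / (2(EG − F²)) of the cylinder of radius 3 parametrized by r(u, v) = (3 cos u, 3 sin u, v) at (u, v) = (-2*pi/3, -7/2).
H = -1/6

With E = 9, F = 0, G = 1, L = -3, M = 0, N = 0, assemble
  H = (EN − 2FM + GL) / (2(EG − F²)) = -1/6.
At (u, v) = (-2*pi/3, -7/2): H = -1/6.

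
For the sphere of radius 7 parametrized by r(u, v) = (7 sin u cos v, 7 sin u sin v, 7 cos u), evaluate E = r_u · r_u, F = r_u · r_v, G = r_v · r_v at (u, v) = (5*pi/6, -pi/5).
E = 49;  F = 0;  G = 49/4

Partials: r_u = (7*cos(u)*cos(v), 7*sin(v)*cos(u), -7*sin(u)), r_v = (-7*sin(u)*sin(v), 7*sin(u)*cos(v), 0). As functions of (u, v):
  E = r_u · r_u = 49,
  F = r_u · r_v = 0,
  G = r_v · r_v = 49*sin(u)^2.
Evaluating at (u, v) = (5*pi/6, -pi/5): E = 49, F = 0, G = 49/4.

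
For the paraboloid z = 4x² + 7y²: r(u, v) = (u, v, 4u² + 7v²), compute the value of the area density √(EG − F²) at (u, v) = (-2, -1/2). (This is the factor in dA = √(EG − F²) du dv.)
√(EG − F²)|_{(-2, -1/2)} = 3*sqrt(34)

E = 64*u^2 + 1, F = 112*u*v, G = 196*v^2 + 1, so EG − F² = 64*u^2 + 196*v^2 + 1. Taking the positive square root: √(EG − F²) = sqrt(64*u^2 + 196*v^2 + 1). At (u, v) = (-2, -1/2): 3*sqrt(34).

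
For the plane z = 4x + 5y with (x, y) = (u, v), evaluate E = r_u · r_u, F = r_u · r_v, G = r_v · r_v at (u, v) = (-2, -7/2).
E = 17;  F = 20;  G = 26

Partials: r_u = (1, 0, 4), r_v = (0, 1, 5). As functions of (u, v):
  E = r_u · r_u = 17,
  F = r_u · r_v = 20,
  G = r_v · r_v = 26.
Evaluating at (u, v) = (-2, -7/2): E = 17, F = 20, G = 26.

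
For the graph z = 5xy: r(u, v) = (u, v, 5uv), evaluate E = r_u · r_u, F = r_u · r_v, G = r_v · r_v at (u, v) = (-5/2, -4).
E = 401;  F = 250;  G = 629/4

Partials: r_u = (1, 0, 5*v), r_v = (0, 1, 5*u). As functions of (u, v):
  E = r_u · r_u = 25*v^2 + 1,
  F = r_u · r_v = 25*u*v,
  G = r_v · r_v = 25*u^2 + 1.
Evaluating at (u, v) = (-5/2, -4): E = 401, F = 250, G = 629/4.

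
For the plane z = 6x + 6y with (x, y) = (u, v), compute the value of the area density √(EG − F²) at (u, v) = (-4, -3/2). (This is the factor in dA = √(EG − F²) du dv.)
√(EG − F²)|_{(-4, -3/2)} = sqrt(73)

E = 37, F = 36, G = 37, so EG − F² = 73. Taking the positive square root: √(EG − F²) = sqrt(73). At (u, v) = (-4, -3/2): sqrt(73).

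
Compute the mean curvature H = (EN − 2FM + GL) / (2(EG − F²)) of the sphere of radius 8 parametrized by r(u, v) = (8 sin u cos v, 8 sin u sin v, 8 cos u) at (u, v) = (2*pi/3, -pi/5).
H = -1/8

With E = 64, F = 0, G = 64*sin(u)^2, L = -8*sin(u)/Abs(sin(u)), M = 0, N = -8*sin(u)^3/Abs(sin(u)), assemble
  H = (EN − 2FM + GL) / (2(EG − F²)) = -sin(u)/(8*Abs(sin(u))).
At (u, v) = (2*pi/3, -pi/5): H = -1/8.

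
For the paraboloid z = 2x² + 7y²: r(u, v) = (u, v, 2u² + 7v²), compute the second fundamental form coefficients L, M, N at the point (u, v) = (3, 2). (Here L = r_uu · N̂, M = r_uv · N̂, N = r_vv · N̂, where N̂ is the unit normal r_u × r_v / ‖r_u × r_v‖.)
L = 4*sqrt(929)/929;  M = 0;  N = 14*sqrt(929)/929

Compute the unit normal N̂(u, v) = (-4*u/sqrt(16*u^2 + 196*v^2 + 1), -14*v/sqrt(16*u^2 + 196*v^2 + 1), 1/sqrt(16*u^2 + 196*v^2 + 1)), and the second partials r_uu, r_uv, r_vv. Take dot products:
  L(u, v) = r_uu · N̂ = 4/sqrt(16*u^2 + 196*v^2 + 1),
  M(u, v) = r_uv · N̂ = 0,
  N(u, v) = r_vv · N̂ = 14/sqrt(16*u^2 + 196*v^2 + 1).
Evaluating at (u, v) = (3, 2):
  L = 4*sqrt(929)/929, M = 0, N = 14*sqrt(929)/929.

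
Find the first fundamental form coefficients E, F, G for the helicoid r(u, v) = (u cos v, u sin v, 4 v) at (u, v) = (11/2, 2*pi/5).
E = 1;  F = 0;  G = 185/4

Partials: r_u = (cos(v), sin(v), 0), r_v = (-u*sin(v), u*cos(v), 4). As functions of (u, v):
  E = r_u · r_u = 1,
  F = r_u · r_v = 0,
  G = r_v · r_v = u^2 + 16.
Evaluating at (u, v) = (11/2, 2*pi/5): E = 1, F = 0, G = 185/4.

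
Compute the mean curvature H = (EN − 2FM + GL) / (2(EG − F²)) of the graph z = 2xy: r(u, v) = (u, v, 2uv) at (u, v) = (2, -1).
H = 16*sqrt(21)/441

With E = 4*v^2 + 1, F = 4*u*v, G = 4*u^2 + 1, L = 0, M = 2/sqrt(4*u^2 + 4*v^2 + 1), N = 0, assemble
  H = (EN − 2FM + GL) / (2(EG − F²)) = -8*u*v/(4*u^2 + 4*v^2 + 1)^(3/2).
At (u, v) = (2, -1): H = 16*sqrt(21)/441.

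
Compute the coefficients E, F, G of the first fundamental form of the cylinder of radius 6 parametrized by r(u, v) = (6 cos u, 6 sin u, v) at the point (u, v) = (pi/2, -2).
E = 36;  F = 0;  G = 1

Partials: r_u = (-6*sin(u), 6*cos(u), 0), r_v = (0, 0, 1). As functions of (u, v):
  E = r_u · r_u = 36,
  F = r_u · r_v = 0,
  G = r_v · r_v = 1.
Evaluating at (u, v) = (pi/2, -2): E = 36, F = 0, G = 1.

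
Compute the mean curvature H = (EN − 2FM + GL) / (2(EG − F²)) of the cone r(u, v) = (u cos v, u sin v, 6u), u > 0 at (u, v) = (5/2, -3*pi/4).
H = 6*sqrt(37)/185

With E = 37, F = 0, G = u^2, L = 0, M = 0, N = 6*sqrt(37)*u^2/(37*Abs(u)), assemble
  H = (EN − 2FM + GL) / (2(EG − F²)) = 3*sqrt(37)/(37*Abs(u)).
At (u, v) = (5/2, -3*pi/4): H = 6*sqrt(37)/185.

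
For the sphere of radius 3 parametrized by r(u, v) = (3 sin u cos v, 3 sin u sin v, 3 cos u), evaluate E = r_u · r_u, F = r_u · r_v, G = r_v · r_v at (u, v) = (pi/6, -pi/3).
E = 9;  F = 0;  G = 9/4

Partials: r_u = (3*cos(u)*cos(v), 3*sin(v)*cos(u), -3*sin(u)), r_v = (-3*sin(u)*sin(v), 3*sin(u)*cos(v), 0). As functions of (u, v):
  E = r_u · r_u = 9,
  F = r_u · r_v = 0,
  G = r_v · r_v = 9*sin(u)^2.
Evaluating at (u, v) = (pi/6, -pi/3): E = 9, F = 0, G = 9/4.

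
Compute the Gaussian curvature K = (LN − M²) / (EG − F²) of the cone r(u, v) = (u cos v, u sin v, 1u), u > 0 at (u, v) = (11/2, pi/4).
K = 0

Coefficients of the first fundamental form: E = 2, F = 0, G = u^2.
Coefficients of the second fundamental form: L = 0, M = 0, N = sqrt(2)*u^2/(2*Abs(u)).
Assemble K = (LN − M²)/(EG − F²) = 0. At (u, v) = (11/2, pi/4): K = 0.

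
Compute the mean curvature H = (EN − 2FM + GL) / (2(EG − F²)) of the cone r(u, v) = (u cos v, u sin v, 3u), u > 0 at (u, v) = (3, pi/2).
H = sqrt(10)/20

With E = 10, F = 0, G = u^2, L = 0, M = 0, N = 3*sqrt(10)*u^2/(10*Abs(u)), assemble
  H = (EN − 2FM + GL) / (2(EG − F²)) = 3*sqrt(10)/(20*Abs(u)).
At (u, v) = (3, pi/2): H = sqrt(10)/20.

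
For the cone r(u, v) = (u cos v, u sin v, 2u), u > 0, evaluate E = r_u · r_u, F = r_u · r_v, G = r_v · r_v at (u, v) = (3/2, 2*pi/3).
E = 5;  F = 0;  G = 9/4

Partials: r_u = (cos(v), sin(v), 2), r_v = (-u*sin(v), u*cos(v), 0). As functions of (u, v):
  E = r_u · r_u = 5,
  F = r_u · r_v = 0,
  G = r_v · r_v = u^2.
Evaluating at (u, v) = (3/2, 2*pi/3): E = 5, F = 0, G = 9/4.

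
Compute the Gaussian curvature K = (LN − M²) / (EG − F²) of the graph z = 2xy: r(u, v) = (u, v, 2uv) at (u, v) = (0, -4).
K = -4/4225

Coefficients of the first fundamental form: E = 4*v^2 + 1, F = 4*u*v, G = 4*u^2 + 1.
Coefficients of the second fundamental form: L = 0, M = 2/sqrt(4*u^2 + 4*v^2 + 1), N = 0.
Assemble K = (LN − M²)/(EG − F²) = -4/(16*u^4 + 32*u^2*v^2 + 8*u^2 + 16*v^4 + 8*v^2 + 1). At (u, v) = (0, -4): K = -4/4225.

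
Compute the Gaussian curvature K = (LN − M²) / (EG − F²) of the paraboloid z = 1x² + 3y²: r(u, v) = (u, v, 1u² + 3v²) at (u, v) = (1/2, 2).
K = 3/5329

Coefficients of the first fundamental form: E = 4*u^2 + 1, F = 12*u*v, G = 36*v^2 + 1.
Coefficients of the second fundamental form: L = 2/sqrt(4*u^2 + 36*v^2 + 1), M = 0, N = 6/sqrt(4*u^2 + 36*v^2 + 1).
Assemble K = (LN − M²)/(EG − F²) = 12/(16*u^4 + 288*u^2*v^2 + 8*u^2 + 1296*v^4 + 72*v^2 + 1). At (u, v) = (1/2, 2): K = 3/5329.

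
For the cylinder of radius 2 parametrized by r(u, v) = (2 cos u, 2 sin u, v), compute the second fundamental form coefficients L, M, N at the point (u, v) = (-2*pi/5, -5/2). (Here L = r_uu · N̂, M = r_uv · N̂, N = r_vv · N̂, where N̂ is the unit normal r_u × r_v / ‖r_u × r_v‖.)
L = -2;  M = 0;  N = 0

Compute the unit normal N̂(u, v) = (cos(u), sin(u), 0), and the second partials r_uu, r_uv, r_vv. Take dot products:
  L(u, v) = r_uu · N̂ = -2,
  M(u, v) = r_uv · N̂ = 0,
  N(u, v) = r_vv · N̂ = 0.
Evaluating at (u, v) = (-2*pi/5, -5/2):
  L = -2, M = 0, N = 0.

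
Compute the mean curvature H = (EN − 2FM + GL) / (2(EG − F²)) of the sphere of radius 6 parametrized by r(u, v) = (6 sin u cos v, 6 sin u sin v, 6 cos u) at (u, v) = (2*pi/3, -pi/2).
H = -1/6

With E = 36, F = 0, G = 36*sin(u)^2, L = -6*sin(u)/Abs(sin(u)), M = 0, N = -6*sin(u)^3/Abs(sin(u)), assemble
  H = (EN − 2FM + GL) / (2(EG − F²)) = -sin(u)/(6*Abs(sin(u))).
At (u, v) = (2*pi/3, -pi/2): H = -1/6.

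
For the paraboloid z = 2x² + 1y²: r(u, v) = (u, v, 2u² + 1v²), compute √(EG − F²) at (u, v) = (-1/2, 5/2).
√(EG − F²)|_{(-1/2, 5/2)} = sqrt(30)

E = 16*u^2 + 1, F = 8*u*v, G = 4*v^2 + 1; EG − F² = 16*u^2 + 4*v^2 + 1; √(EG − F²) = sqrt(16*u^2 + 4*v^2 + 1). At the given point: sqrt(30).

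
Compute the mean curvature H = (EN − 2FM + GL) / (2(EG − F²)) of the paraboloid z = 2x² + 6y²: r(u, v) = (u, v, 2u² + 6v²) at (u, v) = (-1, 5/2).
H = 272*sqrt(917)/120127

With E = 16*u^2 + 1, F = 48*u*v, G = 144*v^2 + 1, L = 4/sqrt(16*u^2 + 144*v^2 + 1), M = 0, N = 12/sqrt(16*u^2 + 144*v^2 + 1), assemble
  H = (EN − 2FM + GL) / (2(EG − F²)) = 8*(12*u^2 + 36*v^2 + 1)/(16*u^2 + 144*v^2 + 1)^(3/2).
At (u, v) = (-1, 5/2): H = 272*sqrt(917)/120127.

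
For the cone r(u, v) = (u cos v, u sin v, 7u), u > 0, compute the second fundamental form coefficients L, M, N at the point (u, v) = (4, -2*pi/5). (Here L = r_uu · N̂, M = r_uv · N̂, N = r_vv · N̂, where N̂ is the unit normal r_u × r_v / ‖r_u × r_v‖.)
L = 0;  M = 0;  N = 14*sqrt(2)/5

Compute the unit normal N̂(u, v) = (-7*sqrt(2)*u*cos(v)/(10*Abs(u)), -7*sqrt(2)*u*sin(v)/(10*Abs(u)), sqrt(2)*u/(10*Abs(u))), and the second partials r_uu, r_uv, r_vv. Take dot products:
  L(u, v) = r_uu · N̂ = 0,
  M(u, v) = r_uv · N̂ = 0,
  N(u, v) = r_vv · N̂ = 7*sqrt(2)*u^2/(10*Abs(u)).
Evaluating at (u, v) = (4, -2*pi/5):
  L = 0, M = 0, N = 14*sqrt(2)/5.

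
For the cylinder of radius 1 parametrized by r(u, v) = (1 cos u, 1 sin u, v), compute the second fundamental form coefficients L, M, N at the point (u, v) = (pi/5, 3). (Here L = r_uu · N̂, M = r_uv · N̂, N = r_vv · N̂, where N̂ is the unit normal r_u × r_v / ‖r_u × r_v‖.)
L = -1;  M = 0;  N = 0

Compute the unit normal N̂(u, v) = (cos(u), sin(u), 0), and the second partials r_uu, r_uv, r_vv. Take dot products:
  L(u, v) = r_uu · N̂ = -1,
  M(u, v) = r_uv · N̂ = 0,
  N(u, v) = r_vv · N̂ = 0.
Evaluating at (u, v) = (pi/5, 3):
  L = -1, M = 0, N = 0.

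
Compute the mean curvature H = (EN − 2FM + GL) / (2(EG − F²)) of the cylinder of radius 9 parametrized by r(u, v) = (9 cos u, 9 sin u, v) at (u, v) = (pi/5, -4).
H = -1/18

With E = 81, F = 0, G = 1, L = -9, M = 0, N = 0, assemble
  H = (EN − 2FM + GL) / (2(EG − F²)) = -1/18.
At (u, v) = (pi/5, -4): H = -1/18.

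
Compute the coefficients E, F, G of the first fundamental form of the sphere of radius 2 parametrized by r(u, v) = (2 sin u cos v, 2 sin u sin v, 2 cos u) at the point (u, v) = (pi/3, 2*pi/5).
E = 4;  F = 0;  G = 3

Partials: r_u = (2*cos(u)*cos(v), 2*sin(v)*cos(u), -2*sin(u)), r_v = (-2*sin(u)*sin(v), 2*sin(u)*cos(v), 0). As functions of (u, v):
  E = r_u · r_u = 4,
  F = r_u · r_v = 0,
  G = r_v · r_v = 4*sin(u)^2.
Evaluating at (u, v) = (pi/3, 2*pi/5): E = 4, F = 0, G = 3.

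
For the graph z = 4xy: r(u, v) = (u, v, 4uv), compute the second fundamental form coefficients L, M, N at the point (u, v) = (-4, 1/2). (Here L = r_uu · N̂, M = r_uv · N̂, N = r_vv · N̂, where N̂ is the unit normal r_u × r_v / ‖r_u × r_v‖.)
L = 0;  M = 4*sqrt(29)/87;  N = 0

Compute the unit normal N̂(u, v) = (-4*v/sqrt(16*u^2 + 16*v^2 + 1), -4*u/sqrt(16*u^2 + 16*v^2 + 1), 1/sqrt(16*u^2 + 16*v^2 + 1)), and the second partials r_uu, r_uv, r_vv. Take dot products:
  L(u, v) = r_uu · N̂ = 0,
  M(u, v) = r_uv · N̂ = 4/sqrt(16*u^2 + 16*v^2 + 1),
  N(u, v) = r_vv · N̂ = 0.
Evaluating at (u, v) = (-4, 1/2):
  L = 0, M = 4*sqrt(29)/87, N = 0.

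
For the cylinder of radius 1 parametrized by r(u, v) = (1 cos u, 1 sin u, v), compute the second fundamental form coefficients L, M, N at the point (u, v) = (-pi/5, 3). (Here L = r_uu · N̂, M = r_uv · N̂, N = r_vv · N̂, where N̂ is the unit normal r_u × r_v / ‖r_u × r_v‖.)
L = -1;  M = 0;  N = 0

Compute the unit normal N̂(u, v) = (cos(u), sin(u), 0), and the second partials r_uu, r_uv, r_vv. Take dot products:
  L(u, v) = r_uu · N̂ = -1,
  M(u, v) = r_uv · N̂ = 0,
  N(u, v) = r_vv · N̂ = 0.
Evaluating at (u, v) = (-pi/5, 3):
  L = -1, M = 0, N = 0.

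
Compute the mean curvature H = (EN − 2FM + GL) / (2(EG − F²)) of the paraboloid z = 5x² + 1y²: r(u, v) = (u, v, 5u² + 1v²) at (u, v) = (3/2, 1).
H = 251*sqrt(230)/52900

With E = 100*u^2 + 1, F = 20*u*v, G = 4*v^2 + 1, L = 10/sqrt(100*u^2 + 4*v^2 + 1), M = 0, N = 2/sqrt(100*u^2 + 4*v^2 + 1), assemble
  H = (EN − 2FM + GL) / (2(EG − F²)) = 2*(50*u^2 + 10*v^2 + 3)/(100*u^2 + 4*v^2 + 1)^(3/2).
At (u, v) = (3/2, 1): H = 251*sqrt(230)/52900.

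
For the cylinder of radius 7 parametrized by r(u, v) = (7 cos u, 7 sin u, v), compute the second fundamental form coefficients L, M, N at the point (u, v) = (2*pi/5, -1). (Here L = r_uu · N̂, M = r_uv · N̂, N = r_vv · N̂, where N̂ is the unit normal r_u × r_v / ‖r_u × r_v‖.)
L = -7;  M = 0;  N = 0

Compute the unit normal N̂(u, v) = (cos(u), sin(u), 0), and the second partials r_uu, r_uv, r_vv. Take dot products:
  L(u, v) = r_uu · N̂ = -7,
  M(u, v) = r_uv · N̂ = 0,
  N(u, v) = r_vv · N̂ = 0.
Evaluating at (u, v) = (2*pi/5, -1):
  L = -7, M = 0, N = 0.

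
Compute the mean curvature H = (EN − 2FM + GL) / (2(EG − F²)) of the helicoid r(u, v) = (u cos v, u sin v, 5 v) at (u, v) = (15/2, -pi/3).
H = 0

With E = 1, F = 0, G = u^2 + 25, L = 0, M = -5/sqrt(u^2 + 25), N = 0, assemble
  H = (EN − 2FM + GL) / (2(EG − F²)) = 0.
At (u, v) = (15/2, -pi/3): H = 0.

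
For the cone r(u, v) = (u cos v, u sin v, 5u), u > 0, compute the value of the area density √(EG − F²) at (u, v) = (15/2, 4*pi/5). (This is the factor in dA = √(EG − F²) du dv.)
√(EG − F²)|_{(15/2, 4*pi/5)} = 15*sqrt(26)/2

E = 26, F = 0, G = u^2, so EG − F² = 26*u^2. Taking the positive square root: √(EG − F²) = sqrt(26)*Abs(u). At (u, v) = (15/2, 4*pi/5): 15*sqrt(26)/2.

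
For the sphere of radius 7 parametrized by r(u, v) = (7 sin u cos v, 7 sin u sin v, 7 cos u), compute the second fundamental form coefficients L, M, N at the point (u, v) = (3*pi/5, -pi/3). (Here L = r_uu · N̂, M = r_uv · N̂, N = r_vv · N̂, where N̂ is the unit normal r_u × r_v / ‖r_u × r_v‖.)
L = -7;  M = 0;  N = -35/8 - 7*sqrt(5)/8

Compute the unit normal N̂(u, v) = (sin(u)^2*cos(v)/Abs(sin(u)), sin(u)^2*sin(v)/Abs(sin(u)), sin(2*u)/(2*Abs(sin(u)))), and the second partials r_uu, r_uv, r_vv. Take dot products:
  L(u, v) = r_uu · N̂ = -7*sin(u)/Abs(sin(u)),
  M(u, v) = r_uv · N̂ = 0,
  N(u, v) = r_vv · N̂ = -7*sin(u)^3/Abs(sin(u)).
Evaluating at (u, v) = (3*pi/5, -pi/3):
  L = -7, M = 0, N = -35/8 - 7*sqrt(5)/8.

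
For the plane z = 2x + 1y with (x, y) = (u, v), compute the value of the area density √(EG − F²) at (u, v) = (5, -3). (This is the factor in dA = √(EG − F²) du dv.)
√(EG − F²)|_{(5, -3)} = sqrt(6)

E = 5, F = 2, G = 2, so EG − F² = 6. Taking the positive square root: √(EG − F²) = sqrt(6). At (u, v) = (5, -3): sqrt(6).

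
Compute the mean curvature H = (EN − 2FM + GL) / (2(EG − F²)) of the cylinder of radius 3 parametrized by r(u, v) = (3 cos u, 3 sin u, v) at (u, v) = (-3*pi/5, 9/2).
H = -1/6

With E = 9, F = 0, G = 1, L = -3, M = 0, N = 0, assemble
  H = (EN − 2FM + GL) / (2(EG − F²)) = -1/6.
At (u, v) = (-3*pi/5, 9/2): H = -1/6.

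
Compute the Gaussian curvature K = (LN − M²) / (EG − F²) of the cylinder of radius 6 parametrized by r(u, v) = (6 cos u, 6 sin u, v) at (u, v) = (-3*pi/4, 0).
K = 0

Coefficients of the first fundamental form: E = 36, F = 0, G = 1.
Coefficients of the second fundamental form: L = -6, M = 0, N = 0.
Assemble K = (LN − M²)/(EG − F²) = 0. At (u, v) = (-3*pi/4, 0): K = 0.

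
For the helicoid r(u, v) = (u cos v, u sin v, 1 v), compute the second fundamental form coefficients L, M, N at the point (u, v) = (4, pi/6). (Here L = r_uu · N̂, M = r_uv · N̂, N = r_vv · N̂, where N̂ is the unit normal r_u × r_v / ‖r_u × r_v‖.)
L = 0;  M = -sqrt(17)/17;  N = 0

Compute the unit normal N̂(u, v) = (sin(v)/sqrt(u^2 + 1), -cos(v)/sqrt(u^2 + 1), u/sqrt(u^2 + 1)), and the second partials r_uu, r_uv, r_vv. Take dot products:
  L(u, v) = r_uu · N̂ = 0,
  M(u, v) = r_uv · N̂ = -1/sqrt(u^2 + 1),
  N(u, v) = r_vv · N̂ = 0.
Evaluating at (u, v) = (4, pi/6):
  L = 0, M = -sqrt(17)/17, N = 0.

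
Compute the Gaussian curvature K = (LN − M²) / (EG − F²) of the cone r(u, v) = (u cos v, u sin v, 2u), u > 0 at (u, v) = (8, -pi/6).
K = 0

Coefficients of the first fundamental form: E = 5, F = 0, G = u^2.
Coefficients of the second fundamental form: L = 0, M = 0, N = 2*sqrt(5)*u^2/(5*Abs(u)).
Assemble K = (LN − M²)/(EG − F²) = 0. At (u, v) = (8, -pi/6): K = 0.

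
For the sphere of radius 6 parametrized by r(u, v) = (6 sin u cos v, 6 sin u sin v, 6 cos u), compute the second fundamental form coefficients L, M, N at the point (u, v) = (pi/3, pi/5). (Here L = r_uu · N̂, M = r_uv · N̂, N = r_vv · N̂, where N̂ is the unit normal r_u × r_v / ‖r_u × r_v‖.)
L = -6;  M = 0;  N = -9/2

Compute the unit normal N̂(u, v) = (sin(u)^2*cos(v)/Abs(sin(u)), sin(u)^2*sin(v)/Abs(sin(u)), sin(2*u)/(2*Abs(sin(u)))), and the second partials r_uu, r_uv, r_vv. Take dot products:
  L(u, v) = r_uu · N̂ = -6*sin(u)/Abs(sin(u)),
  M(u, v) = r_uv · N̂ = 0,
  N(u, v) = r_vv · N̂ = -6*sin(u)^3/Abs(sin(u)).
Evaluating at (u, v) = (pi/3, pi/5):
  L = -6, M = 0, N = -9/2.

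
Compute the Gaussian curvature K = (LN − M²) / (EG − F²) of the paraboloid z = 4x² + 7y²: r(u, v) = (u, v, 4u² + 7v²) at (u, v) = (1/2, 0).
K = 112/289

Coefficients of the first fundamental form: E = 64*u^2 + 1, F = 112*u*v, G = 196*v^2 + 1.
Coefficients of the second fundamental form: L = 8/sqrt(64*u^2 + 196*v^2 + 1), M = 0, N = 14/sqrt(64*u^2 + 196*v^2 + 1).
Assemble K = (LN − M²)/(EG − F²) = 112/(4096*u^4 + 25088*u^2*v^2 + 128*u^2 + 38416*v^4 + 392*v^2 + 1). At (u, v) = (1/2, 0): K = 112/289.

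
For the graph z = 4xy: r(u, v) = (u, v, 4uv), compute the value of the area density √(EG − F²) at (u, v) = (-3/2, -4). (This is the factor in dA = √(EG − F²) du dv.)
√(EG − F²)|_{(-3/2, -4)} = sqrt(293)

E = 16*v^2 + 1, F = 16*u*v, G = 16*u^2 + 1, so EG − F² = 16*u^2 + 16*v^2 + 1. Taking the positive square root: √(EG − F²) = sqrt(16*u^2 + 16*v^2 + 1). At (u, v) = (-3/2, -4): sqrt(293).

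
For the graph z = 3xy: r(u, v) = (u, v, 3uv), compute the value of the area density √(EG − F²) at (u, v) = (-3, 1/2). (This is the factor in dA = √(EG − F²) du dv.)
√(EG − F²)|_{(-3, 1/2)} = sqrt(337)/2

E = 9*v^2 + 1, F = 9*u*v, G = 9*u^2 + 1, so EG − F² = 9*u^2 + 9*v^2 + 1. Taking the positive square root: √(EG − F²) = sqrt(9*u^2 + 9*v^2 + 1). At (u, v) = (-3, 1/2): sqrt(337)/2.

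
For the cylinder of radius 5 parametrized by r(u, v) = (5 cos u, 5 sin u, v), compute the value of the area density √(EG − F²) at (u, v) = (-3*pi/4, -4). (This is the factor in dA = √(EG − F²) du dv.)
√(EG − F²)|_{(-3*pi/4, -4)} = 5

E = 25, F = 0, G = 1, so EG − F² = 25. Taking the positive square root: √(EG − F²) = 5. At (u, v) = (-3*pi/4, -4): 5.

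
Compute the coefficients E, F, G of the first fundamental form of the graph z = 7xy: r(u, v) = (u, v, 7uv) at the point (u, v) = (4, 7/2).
E = 2405/4;  F = 686;  G = 785

Partials: r_u = (1, 0, 7*v), r_v = (0, 1, 7*u). As functions of (u, v):
  E = r_u · r_u = 49*v^2 + 1,
  F = r_u · r_v = 49*u*v,
  G = r_v · r_v = 49*u^2 + 1.
Evaluating at (u, v) = (4, 7/2): E = 2405/4, F = 686, G = 785.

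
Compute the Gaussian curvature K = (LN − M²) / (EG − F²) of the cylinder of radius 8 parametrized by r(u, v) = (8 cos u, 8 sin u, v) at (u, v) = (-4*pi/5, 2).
K = 0

Coefficients of the first fundamental form: E = 64, F = 0, G = 1.
Coefficients of the second fundamental form: L = -8, M = 0, N = 0.
Assemble K = (LN − M²)/(EG − F²) = 0. At (u, v) = (-4*pi/5, 2): K = 0.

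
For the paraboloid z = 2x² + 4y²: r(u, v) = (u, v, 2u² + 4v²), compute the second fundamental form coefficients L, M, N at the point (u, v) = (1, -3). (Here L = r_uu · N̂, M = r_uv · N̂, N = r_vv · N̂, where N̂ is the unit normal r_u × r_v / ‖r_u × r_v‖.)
L = 4*sqrt(593)/593;  M = 0;  N = 8*sqrt(593)/593

Compute the unit normal N̂(u, v) = (-4*u/sqrt(16*u^2 + 64*v^2 + 1), -8*v/sqrt(16*u^2 + 64*v^2 + 1), 1/sqrt(16*u^2 + 64*v^2 + 1)), and the second partials r_uu, r_uv, r_vv. Take dot products:
  L(u, v) = r_uu · N̂ = 4/sqrt(16*u^2 + 64*v^2 + 1),
  M(u, v) = r_uv · N̂ = 0,
  N(u, v) = r_vv · N̂ = 8/sqrt(16*u^2 + 64*v^2 + 1).
Evaluating at (u, v) = (1, -3):
  L = 4*sqrt(593)/593, M = 0, N = 8*sqrt(593)/593.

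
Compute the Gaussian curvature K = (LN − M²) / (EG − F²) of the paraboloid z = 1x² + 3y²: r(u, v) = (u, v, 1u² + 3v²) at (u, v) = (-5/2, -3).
K = 3/30625

Coefficients of the first fundamental form: E = 4*u^2 + 1, F = 12*u*v, G = 36*v^2 + 1.
Coefficients of the second fundamental form: L = 2/sqrt(4*u^2 + 36*v^2 + 1), M = 0, N = 6/sqrt(4*u^2 + 36*v^2 + 1).
Assemble K = (LN − M²)/(EG − F²) = 12/(16*u^4 + 288*u^2*v^2 + 8*u^2 + 1296*v^4 + 72*v^2 + 1). At (u, v) = (-5/2, -3): K = 3/30625.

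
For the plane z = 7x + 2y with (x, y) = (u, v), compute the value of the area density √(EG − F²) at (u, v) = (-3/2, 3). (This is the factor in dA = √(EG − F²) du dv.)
√(EG − F²)|_{(-3/2, 3)} = 3*sqrt(6)

E = 50, F = 14, G = 5, so EG − F² = 54. Taking the positive square root: √(EG − F²) = 3*sqrt(6). At (u, v) = (-3/2, 3): 3*sqrt(6).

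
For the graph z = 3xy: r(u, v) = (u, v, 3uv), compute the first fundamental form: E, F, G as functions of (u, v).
E = 9*v^2 + 1;  F = 9*u*v;  G = 9*u^2 + 1

Compute partials: r_u = (1, 0, 3*v), r_v = (0, 1, 3*u). Then
  E = r_u · r_u = 9*v^2 + 1,
  F = r_u · r_v = 9*u*v,
  G = r_v · r_v = 9*u^2 + 1.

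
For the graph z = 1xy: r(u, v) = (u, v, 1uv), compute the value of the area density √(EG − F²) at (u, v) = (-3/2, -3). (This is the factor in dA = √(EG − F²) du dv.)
√(EG − F²)|_{(-3/2, -3)} = 7/2

E = v^2 + 1, F = u*v, G = u^2 + 1, so EG − F² = u^2 + v^2 + 1. Taking the positive square root: √(EG − F²) = sqrt(u^2 + v^2 + 1). At (u, v) = (-3/2, -3): 7/2.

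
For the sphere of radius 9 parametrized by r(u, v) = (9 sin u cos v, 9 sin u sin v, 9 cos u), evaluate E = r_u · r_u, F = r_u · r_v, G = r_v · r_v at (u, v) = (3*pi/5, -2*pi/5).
E = 81;  F = 0;  G = 81*sqrt(5)/8 + 405/8

Partials: r_u = (9*cos(u)*cos(v), 9*sin(v)*cos(u), -9*sin(u)), r_v = (-9*sin(u)*sin(v), 9*sin(u)*cos(v), 0). As functions of (u, v):
  E = r_u · r_u = 81,
  F = r_u · r_v = 0,
  G = r_v · r_v = 81*sin(u)^2.
Evaluating at (u, v) = (3*pi/5, -2*pi/5): E = 81, F = 0, G = 81*sqrt(5)/8 + 405/8.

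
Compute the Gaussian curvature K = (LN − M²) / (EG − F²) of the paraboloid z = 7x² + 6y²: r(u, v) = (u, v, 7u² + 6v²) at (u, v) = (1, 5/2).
K = 168/1203409

Coefficients of the first fundamental form: E = 196*u^2 + 1, F = 168*u*v, G = 144*v^2 + 1.
Coefficients of the second fundamental form: L = 14/sqrt(196*u^2 + 144*v^2 + 1), M = 0, N = 12/sqrt(196*u^2 + 144*v^2 + 1).
Assemble K = (LN − M²)/(EG − F²) = 168/(38416*u^4 + 56448*u^2*v^2 + 392*u^2 + 20736*v^4 + 288*v^2 + 1). At (u, v) = (1, 5/2): K = 168/1203409.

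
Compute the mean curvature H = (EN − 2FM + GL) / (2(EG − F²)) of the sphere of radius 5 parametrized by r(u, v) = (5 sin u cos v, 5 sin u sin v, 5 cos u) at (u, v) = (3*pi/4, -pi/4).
H = -1/5

With E = 25, F = 0, G = 25*sin(u)^2, L = -5*sin(u)/Abs(sin(u)), M = 0, N = -5*sin(u)^3/Abs(sin(u)), assemble
  H = (EN − 2FM + GL) / (2(EG − F²)) = -sin(u)/(5*Abs(sin(u))).
At (u, v) = (3*pi/4, -pi/4): H = -1/5.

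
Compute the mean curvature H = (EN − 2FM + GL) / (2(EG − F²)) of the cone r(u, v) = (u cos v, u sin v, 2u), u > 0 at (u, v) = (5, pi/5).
H = sqrt(5)/25

With E = 5, F = 0, G = u^2, L = 0, M = 0, N = 2*sqrt(5)*u^2/(5*Abs(u)), assemble
  H = (EN − 2FM + GL) / (2(EG − F²)) = sqrt(5)/(5*Abs(u)).
At (u, v) = (5, pi/5): H = sqrt(5)/25.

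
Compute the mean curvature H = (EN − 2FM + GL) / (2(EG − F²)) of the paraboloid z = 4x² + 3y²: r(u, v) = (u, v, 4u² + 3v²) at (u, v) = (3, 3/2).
H = 2059*sqrt(658)/432964

With E = 64*u^2 + 1, F = 48*u*v, G = 36*v^2 + 1, L = 8/sqrt(64*u^2 + 36*v^2 + 1), M = 0, N = 6/sqrt(64*u^2 + 36*v^2 + 1), assemble
  H = (EN − 2FM + GL) / (2(EG − F²)) = (192*u^2 + 144*v^2 + 7)/(64*u^2 + 36*v^2 + 1)^(3/2).
At (u, v) = (3, 3/2): H = 2059*sqrt(658)/432964.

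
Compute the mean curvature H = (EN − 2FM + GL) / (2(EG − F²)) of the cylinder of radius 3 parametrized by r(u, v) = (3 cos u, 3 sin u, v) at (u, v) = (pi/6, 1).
H = -1/6

With E = 9, F = 0, G = 1, L = -3, M = 0, N = 0, assemble
  H = (EN − 2FM + GL) / (2(EG − F²)) = -1/6.
At (u, v) = (pi/6, 1): H = -1/6.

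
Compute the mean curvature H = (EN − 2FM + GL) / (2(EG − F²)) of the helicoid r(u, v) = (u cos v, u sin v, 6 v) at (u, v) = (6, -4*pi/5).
H = 0

With E = 1, F = 0, G = u^2 + 36, L = 0, M = -6/sqrt(u^2 + 36), N = 0, assemble
  H = (EN − 2FM + GL) / (2(EG − F²)) = 0.
At (u, v) = (6, -4*pi/5): H = 0.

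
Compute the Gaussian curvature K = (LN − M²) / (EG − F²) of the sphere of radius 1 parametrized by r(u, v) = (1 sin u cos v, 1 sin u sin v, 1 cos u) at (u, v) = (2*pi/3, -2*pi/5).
K = 1

Coefficients of the first fundamental form: E = 1, F = 0, G = sin(u)^2.
Coefficients of the second fundamental form: L = -sin(u)/Abs(sin(u)), M = 0, N = -sin(u)^3/Abs(sin(u)).
Assemble K = (LN − M²)/(EG − F²) = 1. At (u, v) = (2*pi/3, -2*pi/5): K = 1.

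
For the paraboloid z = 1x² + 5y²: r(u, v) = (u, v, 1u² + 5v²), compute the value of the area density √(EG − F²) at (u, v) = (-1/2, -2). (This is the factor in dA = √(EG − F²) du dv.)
√(EG − F²)|_{(-1/2, -2)} = sqrt(402)

E = 4*u^2 + 1, F = 20*u*v, G = 100*v^2 + 1, so EG − F² = 4*u^2 + 100*v^2 + 1. Taking the positive square root: √(EG − F²) = sqrt(4*u^2 + 100*v^2 + 1). At (u, v) = (-1/2, -2): sqrt(402).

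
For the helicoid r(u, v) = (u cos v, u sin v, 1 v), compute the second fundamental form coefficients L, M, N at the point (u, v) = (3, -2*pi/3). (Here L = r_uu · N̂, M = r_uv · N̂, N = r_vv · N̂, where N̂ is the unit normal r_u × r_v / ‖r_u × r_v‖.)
L = 0;  M = -sqrt(10)/10;  N = 0

Compute the unit normal N̂(u, v) = (sin(v)/sqrt(u^2 + 1), -cos(v)/sqrt(u^2 + 1), u/sqrt(u^2 + 1)), and the second partials r_uu, r_uv, r_vv. Take dot products:
  L(u, v) = r_uu · N̂ = 0,
  M(u, v) = r_uv · N̂ = -1/sqrt(u^2 + 1),
  N(u, v) = r_vv · N̂ = 0.
Evaluating at (u, v) = (3, -2*pi/3):
  L = 0, M = -sqrt(10)/10, N = 0.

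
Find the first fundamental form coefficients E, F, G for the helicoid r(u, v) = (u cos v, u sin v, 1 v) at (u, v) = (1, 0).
E = 1;  F = 0;  G = 2

Partials: r_u = (cos(v), sin(v), 0), r_v = (-u*sin(v), u*cos(v), 1). As functions of (u, v):
  E = r_u · r_u = 1,
  F = r_u · r_v = 0,
  G = r_v · r_v = u^2 + 1.
Evaluating at (u, v) = (1, 0): E = 1, F = 0, G = 2.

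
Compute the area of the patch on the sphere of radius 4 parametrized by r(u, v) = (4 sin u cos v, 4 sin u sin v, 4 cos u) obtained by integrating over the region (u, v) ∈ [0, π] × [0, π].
Area = 32*pi

Area = ∫∫ √(EG − F²) du dv with √(EG − F²) = 16*Abs(sin(u)). Integrating over [0, π] × [0, π] gives 32*pi.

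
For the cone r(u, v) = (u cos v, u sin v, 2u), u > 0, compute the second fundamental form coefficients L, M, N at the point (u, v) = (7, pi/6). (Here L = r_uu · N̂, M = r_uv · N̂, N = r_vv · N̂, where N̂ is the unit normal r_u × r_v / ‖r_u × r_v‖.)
L = 0;  M = 0;  N = 14*sqrt(5)/5

Compute the unit normal N̂(u, v) = (-2*sqrt(5)*u*cos(v)/(5*Abs(u)), -2*sqrt(5)*u*sin(v)/(5*Abs(u)), sqrt(5)*u/(5*Abs(u))), and the second partials r_uu, r_uv, r_vv. Take dot products:
  L(u, v) = r_uu · N̂ = 0,
  M(u, v) = r_uv · N̂ = 0,
  N(u, v) = r_vv · N̂ = 2*sqrt(5)*u^2/(5*Abs(u)).
Evaluating at (u, v) = (7, pi/6):
  L = 0, M = 0, N = 14*sqrt(5)/5.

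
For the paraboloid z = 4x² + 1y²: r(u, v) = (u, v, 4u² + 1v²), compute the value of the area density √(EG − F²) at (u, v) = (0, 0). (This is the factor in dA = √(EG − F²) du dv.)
√(EG − F²)|_{(0, 0)} = 1

E = 64*u^2 + 1, F = 16*u*v, G = 4*v^2 + 1, so EG − F² = 64*u^2 + 4*v^2 + 1. Taking the positive square root: √(EG − F²) = sqrt(64*u^2 + 4*v^2 + 1). At (u, v) = (0, 0): 1.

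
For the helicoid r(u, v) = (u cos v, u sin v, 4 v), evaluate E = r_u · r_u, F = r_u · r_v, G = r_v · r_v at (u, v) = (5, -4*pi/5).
E = 1;  F = 0;  G = 41

Partials: r_u = (cos(v), sin(v), 0), r_v = (-u*sin(v), u*cos(v), 4). As functions of (u, v):
  E = r_u · r_u = 1,
  F = r_u · r_v = 0,
  G = r_v · r_v = u^2 + 16.
Evaluating at (u, v) = (5, -4*pi/5): E = 1, F = 0, G = 41.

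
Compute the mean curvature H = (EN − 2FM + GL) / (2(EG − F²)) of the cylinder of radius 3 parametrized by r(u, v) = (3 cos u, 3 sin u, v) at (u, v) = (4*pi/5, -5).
H = -1/6

With E = 9, F = 0, G = 1, L = -3, M = 0, N = 0, assemble
  H = (EN − 2FM + GL) / (2(EG − F²)) = -1/6.
At (u, v) = (4*pi/5, -5): H = -1/6.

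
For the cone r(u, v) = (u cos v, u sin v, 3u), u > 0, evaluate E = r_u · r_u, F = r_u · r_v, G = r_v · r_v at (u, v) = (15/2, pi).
E = 10;  F = 0;  G = 225/4

Partials: r_u = (cos(v), sin(v), 3), r_v = (-u*sin(v), u*cos(v), 0). As functions of (u, v):
  E = r_u · r_u = 10,
  F = r_u · r_v = 0,
  G = r_v · r_v = u^2.
Evaluating at (u, v) = (15/2, pi): E = 10, F = 0, G = 225/4.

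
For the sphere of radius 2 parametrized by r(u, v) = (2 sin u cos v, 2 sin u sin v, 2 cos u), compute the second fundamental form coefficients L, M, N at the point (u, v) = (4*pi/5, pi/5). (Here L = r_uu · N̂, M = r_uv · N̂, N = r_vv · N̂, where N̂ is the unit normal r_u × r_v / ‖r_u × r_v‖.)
L = -2;  M = 0;  N = -5/4 + sqrt(5)/4

Compute the unit normal N̂(u, v) = (sin(u)^2*cos(v)/Abs(sin(u)), sin(u)^2*sin(v)/Abs(sin(u)), sin(2*u)/(2*Abs(sin(u)))), and the second partials r_uu, r_uv, r_vv. Take dot products:
  L(u, v) = r_uu · N̂ = -2*sin(u)/Abs(sin(u)),
  M(u, v) = r_uv · N̂ = 0,
  N(u, v) = r_vv · N̂ = -2*sin(u)^3/Abs(sin(u)).
Evaluating at (u, v) = (4*pi/5, pi/5):
  L = -2, M = 0, N = -5/4 + sqrt(5)/4.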